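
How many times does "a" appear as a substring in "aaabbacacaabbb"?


Searching for "a" in "aaabbacacaabbb"
Scanning each position:
  Position 0: "a" => MATCH
  Position 1: "a" => MATCH
  Position 2: "a" => MATCH
  Position 3: "b" => no
  Position 4: "b" => no
  Position 5: "a" => MATCH
  Position 6: "c" => no
  Position 7: "a" => MATCH
  Position 8: "c" => no
  Position 9: "a" => MATCH
  Position 10: "a" => MATCH
  Position 11: "b" => no
  Position 12: "b" => no
  Position 13: "b" => no
Total occurrences: 7

7


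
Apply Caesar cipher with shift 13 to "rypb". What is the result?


Caesar cipher: shift "rypb" by 13
  'r' (pos 17) + 13 = pos 4 = 'e'
  'y' (pos 24) + 13 = pos 11 = 'l'
  'p' (pos 15) + 13 = pos 2 = 'c'
  'b' (pos 1) + 13 = pos 14 = 'o'
Result: elco

elco


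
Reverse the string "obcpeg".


Input: obcpeg
Reading characters right to left:
  Position 5: 'g'
  Position 4: 'e'
  Position 3: 'p'
  Position 2: 'c'
  Position 1: 'b'
  Position 0: 'o'
Reversed: gepcbo

gepcbo


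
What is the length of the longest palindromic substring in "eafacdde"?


Input: "eafacdde"
Checking substrings for palindromes:
  [1:4] "afa" (len 3) => palindrome
  [5:7] "dd" (len 2) => palindrome
Longest palindromic substring: "afa" with length 3

3


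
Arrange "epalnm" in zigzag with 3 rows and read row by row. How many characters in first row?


Zigzag "epalnm" into 3 rows:
Placing characters:
  'e' => row 0
  'p' => row 1
  'a' => row 2
  'l' => row 1
  'n' => row 0
  'm' => row 1
Rows:
  Row 0: "en"
  Row 1: "plm"
  Row 2: "a"
First row length: 2

2


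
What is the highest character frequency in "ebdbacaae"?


Input: ebdbacaae
Character counts:
  'a': 3
  'b': 2
  'c': 1
  'd': 1
  'e': 2
Maximum frequency: 3

3


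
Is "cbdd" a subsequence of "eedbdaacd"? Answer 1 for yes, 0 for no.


Check if "cbdd" is a subsequence of "eedbdaacd"
Greedy scan:
  Position 0 ('e'): no match needed
  Position 1 ('e'): no match needed
  Position 2 ('d'): no match needed
  Position 3 ('b'): no match needed
  Position 4 ('d'): no match needed
  Position 5 ('a'): no match needed
  Position 6 ('a'): no match needed
  Position 7 ('c'): matches sub[0] = 'c'
  Position 8 ('d'): no match needed
Only matched 1/4 characters => not a subsequence

0


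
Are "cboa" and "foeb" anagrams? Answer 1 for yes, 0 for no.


Strings: "cboa", "foeb"
Sorted first:  abco
Sorted second: befo
Differ at position 0: 'a' vs 'b' => not anagrams

0


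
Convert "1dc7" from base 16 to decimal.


Input: "1dc7" in base 16
Positional expansion:
  Digit '1' (value 1) x 16^3 = 4096
  Digit 'd' (value 13) x 16^2 = 3328
  Digit 'c' (value 12) x 16^1 = 192
  Digit '7' (value 7) x 16^0 = 7
Sum = 7623

7623


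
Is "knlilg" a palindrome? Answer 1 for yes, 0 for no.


Input: knlilg
Reversed: glilnk
  Compare pos 0 ('k') with pos 5 ('g'): MISMATCH
  Compare pos 1 ('n') with pos 4 ('l'): MISMATCH
  Compare pos 2 ('l') with pos 3 ('i'): MISMATCH
Result: not a palindrome

0


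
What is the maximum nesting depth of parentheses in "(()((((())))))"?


Input: "(()((((())))))"
Tracking depth:
  Position 0 '(': depth becomes 1
  Position 1 '(': depth becomes 2
  Position 2 ')': depth becomes 1
  Position 3 '(': depth becomes 2
  Position 4 '(': depth becomes 3
  Position 5 '(': depth becomes 4
  Position 6 '(': depth becomes 5
  Position 7 '(': depth becomes 6
  Position 8 ')': depth becomes 5
  Position 9 ')': depth becomes 4
  Position 10 ')': depth becomes 3
  Position 11 ')': depth becomes 2
  Position 12 ')': depth becomes 1
  Position 13 ')': depth becomes 0
Maximum depth reached: 6

6


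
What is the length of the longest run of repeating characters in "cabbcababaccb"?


Input: "cabbcababaccb"
Scanning for longest run:
  Position 1 ('a'): new char, reset run to 1
  Position 2 ('b'): new char, reset run to 1
  Position 3 ('b'): continues run of 'b', length=2
  Position 4 ('c'): new char, reset run to 1
  Position 5 ('a'): new char, reset run to 1
  Position 6 ('b'): new char, reset run to 1
  Position 7 ('a'): new char, reset run to 1
  Position 8 ('b'): new char, reset run to 1
  Position 9 ('a'): new char, reset run to 1
  Position 10 ('c'): new char, reset run to 1
  Position 11 ('c'): continues run of 'c', length=2
  Position 12 ('b'): new char, reset run to 1
Longest run: 'b' with length 2

2


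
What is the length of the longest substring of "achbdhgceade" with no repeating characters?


Input: "achbdhgceade"
Sliding window (track last position of each char):
  Position 0 ('a'): window [0,0] length 1 -- new best
  Position 1 ('c'): window [0,1] length 2 -- new best
  Position 2 ('h'): window [0,2] length 3 -- new best
  Position 3 ('b'): window [0,3] length 4 -- new best
  Position 4 ('d'): window [0,4] length 5 -- new best
  Position 5 ('h'): repeat (last at 2), move window start to 3
  Position 5 ('h'): window [3,5] length 3
  Position 6 ('g'): window [3,6] length 4
  Position 7 ('c'): window [3,7] length 5
  Position 8 ('e'): window [3,8] length 6 -- new best
  Position 9 ('a'): window [3,9] length 7 -- new best
  Position 10 ('d'): repeat (last at 4), move window start to 5
  Position 10 ('d'): window [5,10] length 6
  Position 11 ('e'): repeat (last at 8), move window start to 9
  Position 11 ('e'): window [9,11] length 3
Longest substring with no repeats: "bdhgcea" with length 7

7


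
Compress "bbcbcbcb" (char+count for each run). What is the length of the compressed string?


Input: bbcbcbcb
Runs:
  'b' x 2 => "b2"
  'c' x 1 => "c1"
  'b' x 1 => "b1"
  'c' x 1 => "c1"
  'b' x 1 => "b1"
  'c' x 1 => "c1"
  'b' x 1 => "b1"
Compressed: "b2c1b1c1b1c1b1"
Compressed length: 14

14


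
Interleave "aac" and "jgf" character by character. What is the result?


Interleaving "aac" and "jgf":
  Position 0: 'a' from first, 'j' from second => "aj"
  Position 1: 'a' from first, 'g' from second => "ag"
  Position 2: 'c' from first, 'f' from second => "cf"
Result: ajagcf

ajagcf


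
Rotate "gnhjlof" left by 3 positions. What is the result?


Input: "gnhjlof", rotate left by 3
First 3 characters: "gnh"
Remaining characters: "jlof"
Concatenate remaining + first: "jlof" + "gnh" = "jlofgnh"

jlofgnh


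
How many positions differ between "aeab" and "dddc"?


Comparing "aeab" and "dddc" position by position:
  Position 0: 'a' vs 'd' => DIFFER
  Position 1: 'e' vs 'd' => DIFFER
  Position 2: 'a' vs 'd' => DIFFER
  Position 3: 'b' vs 'c' => DIFFER
Positions that differ: 4

4


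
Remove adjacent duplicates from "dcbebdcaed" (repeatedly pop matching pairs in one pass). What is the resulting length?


Input: dcbebdcaed
Stack-based adjacent duplicate removal:
  Read 'd': push. Stack: d
  Read 'c': push. Stack: dc
  Read 'b': push. Stack: dcb
  Read 'e': push. Stack: dcbe
  Read 'b': push. Stack: dcbeb
  Read 'd': push. Stack: dcbebd
  Read 'c': push. Stack: dcbebdc
  Read 'a': push. Stack: dcbebdca
  Read 'e': push. Stack: dcbebdcae
  Read 'd': push. Stack: dcbebdcaed
Final stack: "dcbebdcaed" (length 10)

10


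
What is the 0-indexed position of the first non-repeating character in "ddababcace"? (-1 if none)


Input: ddababcace
Character frequencies:
  'a': 3
  'b': 2
  'c': 2
  'd': 2
  'e': 1
Scanning left to right for freq == 1:
  Position 0 ('d'): freq=2, skip
  Position 1 ('d'): freq=2, skip
  Position 2 ('a'): freq=3, skip
  Position 3 ('b'): freq=2, skip
  Position 4 ('a'): freq=3, skip
  Position 5 ('b'): freq=2, skip
  Position 6 ('c'): freq=2, skip
  Position 7 ('a'): freq=3, skip
  Position 8 ('c'): freq=2, skip
  Position 9 ('e'): unique! => answer = 9

9


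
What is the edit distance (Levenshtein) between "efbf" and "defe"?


Computing edit distance: "efbf" -> "defe"
DP table:
           d    e    f    e
      0    1    2    3    4
  e   1    1    1    2    3
  f   2    2    2    1    2
  b   3    3    3    2    2
  f   4    4    4    3    3
Edit distance = dp[4][4] = 3

3


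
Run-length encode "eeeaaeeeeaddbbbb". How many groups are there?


Input: eeeaaeeeeaddbbbb
Scanning for consecutive runs:
  Group 1: 'e' x 3 (positions 0-2)
  Group 2: 'a' x 2 (positions 3-4)
  Group 3: 'e' x 4 (positions 5-8)
  Group 4: 'a' x 1 (positions 9-9)
  Group 5: 'd' x 2 (positions 10-11)
  Group 6: 'b' x 4 (positions 12-15)
Total groups: 6

6


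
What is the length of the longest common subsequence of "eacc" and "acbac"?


LCS of "eacc" and "acbac"
DP table:
           a    c    b    a    c
      0    0    0    0    0    0
  e   0    0    0    0    0    0
  a   0    1    1    1    1    1
  c   0    1    2    2    2    2
  c   0    1    2    2    2    3
LCS length = dp[4][5] = 3

3


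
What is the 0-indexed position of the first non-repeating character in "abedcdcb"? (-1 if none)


Input: abedcdcb
Character frequencies:
  'a': 1
  'b': 2
  'c': 2
  'd': 2
  'e': 1
Scanning left to right for freq == 1:
  Position 0 ('a'): unique! => answer = 0

0


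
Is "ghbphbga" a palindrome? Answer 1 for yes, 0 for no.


Input: ghbphbga
Reversed: agbhpbhg
  Compare pos 0 ('g') with pos 7 ('a'): MISMATCH
  Compare pos 1 ('h') with pos 6 ('g'): MISMATCH
  Compare pos 2 ('b') with pos 5 ('b'): match
  Compare pos 3 ('p') with pos 4 ('h'): MISMATCH
Result: not a palindrome

0


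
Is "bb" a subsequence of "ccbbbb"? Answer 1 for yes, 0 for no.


Check if "bb" is a subsequence of "ccbbbb"
Greedy scan:
  Position 0 ('c'): no match needed
  Position 1 ('c'): no match needed
  Position 2 ('b'): matches sub[0] = 'b'
  Position 3 ('b'): matches sub[1] = 'b'
  Position 4 ('b'): no match needed
  Position 5 ('b'): no match needed
All 2 characters matched => is a subsequence

1


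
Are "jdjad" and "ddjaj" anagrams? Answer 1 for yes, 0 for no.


Strings: "jdjad", "ddjaj"
Sorted first:  addjj
Sorted second: addjj
Sorted forms match => anagrams

1


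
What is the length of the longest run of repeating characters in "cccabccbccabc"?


Input: "cccabccbccabc"
Scanning for longest run:
  Position 1 ('c'): continues run of 'c', length=2
  Position 2 ('c'): continues run of 'c', length=3
  Position 3 ('a'): new char, reset run to 1
  Position 4 ('b'): new char, reset run to 1
  Position 5 ('c'): new char, reset run to 1
  Position 6 ('c'): continues run of 'c', length=2
  Position 7 ('b'): new char, reset run to 1
  Position 8 ('c'): new char, reset run to 1
  Position 9 ('c'): continues run of 'c', length=2
  Position 10 ('a'): new char, reset run to 1
  Position 11 ('b'): new char, reset run to 1
  Position 12 ('c'): new char, reset run to 1
Longest run: 'c' with length 3

3


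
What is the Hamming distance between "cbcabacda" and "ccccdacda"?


Comparing "cbcabacda" and "ccccdacda" position by position:
  Position 0: 'c' vs 'c' => same
  Position 1: 'b' vs 'c' => differ
  Position 2: 'c' vs 'c' => same
  Position 3: 'a' vs 'c' => differ
  Position 4: 'b' vs 'd' => differ
  Position 5: 'a' vs 'a' => same
  Position 6: 'c' vs 'c' => same
  Position 7: 'd' vs 'd' => same
  Position 8: 'a' vs 'a' => same
Total differences (Hamming distance): 3

3


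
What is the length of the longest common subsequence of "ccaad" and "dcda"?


LCS of "ccaad" and "dcda"
DP table:
           d    c    d    a
      0    0    0    0    0
  c   0    0    1    1    1
  c   0    0    1    1    1
  a   0    0    1    1    2
  a   0    0    1    1    2
  d   0    1    1    2    2
LCS length = dp[5][4] = 2

2


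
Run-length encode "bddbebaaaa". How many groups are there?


Input: bddbebaaaa
Scanning for consecutive runs:
  Group 1: 'b' x 1 (positions 0-0)
  Group 2: 'd' x 2 (positions 1-2)
  Group 3: 'b' x 1 (positions 3-3)
  Group 4: 'e' x 1 (positions 4-4)
  Group 5: 'b' x 1 (positions 5-5)
  Group 6: 'a' x 4 (positions 6-9)
Total groups: 6

6


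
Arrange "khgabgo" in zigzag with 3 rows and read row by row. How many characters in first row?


Zigzag "khgabgo" into 3 rows:
Placing characters:
  'k' => row 0
  'h' => row 1
  'g' => row 2
  'a' => row 1
  'b' => row 0
  'g' => row 1
  'o' => row 2
Rows:
  Row 0: "kb"
  Row 1: "hag"
  Row 2: "go"
First row length: 2

2


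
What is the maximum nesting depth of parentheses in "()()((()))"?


Input: "()()((()))"
Tracking depth:
  Position 0 '(': depth becomes 1
  Position 1 ')': depth becomes 0
  Position 2 '(': depth becomes 1
  Position 3 ')': depth becomes 0
  Position 4 '(': depth becomes 1
  Position 5 '(': depth becomes 2
  Position 6 '(': depth becomes 3
  Position 7 ')': depth becomes 2
  Position 8 ')': depth becomes 1
  Position 9 ')': depth becomes 0
Maximum depth reached: 3

3


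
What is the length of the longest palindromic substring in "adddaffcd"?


Input: "adddaffcd"
Checking substrings for palindromes:
  [0:5] "addda" (len 5) => palindrome
  [1:4] "ddd" (len 3) => palindrome
  [1:3] "dd" (len 2) => palindrome
  [2:4] "dd" (len 2) => palindrome
  [5:7] "ff" (len 2) => palindrome
Longest palindromic substring: "addda" with length 5

5


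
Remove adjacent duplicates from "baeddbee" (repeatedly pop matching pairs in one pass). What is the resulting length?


Input: baeddbee
Stack-based adjacent duplicate removal:
  Read 'b': push. Stack: b
  Read 'a': push. Stack: ba
  Read 'e': push. Stack: bae
  Read 'd': push. Stack: baed
  Read 'd': matches stack top 'd' => pop. Stack: bae
  Read 'b': push. Stack: baeb
  Read 'e': push. Stack: baebe
  Read 'e': matches stack top 'e' => pop. Stack: baeb
Final stack: "baeb" (length 4)

4


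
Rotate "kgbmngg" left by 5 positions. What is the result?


Input: "kgbmngg", rotate left by 5
First 5 characters: "kgbmn"
Remaining characters: "gg"
Concatenate remaining + first: "gg" + "kgbmn" = "ggkgbmn"

ggkgbmn


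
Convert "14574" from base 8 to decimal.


Input: "14574" in base 8
Positional expansion:
  Digit '1' (value 1) x 8^4 = 4096
  Digit '4' (value 4) x 8^3 = 2048
  Digit '5' (value 5) x 8^2 = 320
  Digit '7' (value 7) x 8^1 = 56
  Digit '4' (value 4) x 8^0 = 4
Sum = 6524

6524


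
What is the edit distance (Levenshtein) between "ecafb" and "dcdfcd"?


Computing edit distance: "ecafb" -> "dcdfcd"
DP table:
           d    c    d    f    c    d
      0    1    2    3    4    5    6
  e   1    1    2    3    4    5    6
  c   2    2    1    2    3    4    5
  a   3    3    2    2    3    4    5
  f   4    4    3    3    2    3    4
  b   5    5    4    4    3    3    4
Edit distance = dp[5][6] = 4

4


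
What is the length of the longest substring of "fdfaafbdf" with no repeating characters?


Input: "fdfaafbdf"
Sliding window (track last position of each char):
  Position 0 ('f'): window [0,0] length 1 -- new best
  Position 1 ('d'): window [0,1] length 2 -- new best
  Position 2 ('f'): repeat (last at 0), move window start to 1
  Position 2 ('f'): window [1,2] length 2
  Position 3 ('a'): window [1,3] length 3 -- new best
  Position 4 ('a'): repeat (last at 3), move window start to 4
  Position 4 ('a'): window [4,4] length 1
  Position 5 ('f'): window [4,5] length 2
  Position 6 ('b'): window [4,6] length 3
  Position 7 ('d'): window [4,7] length 4 -- new best
  Position 8 ('f'): repeat (last at 5), move window start to 6
  Position 8 ('f'): window [6,8] length 3
Longest substring with no repeats: "afbd" with length 4

4


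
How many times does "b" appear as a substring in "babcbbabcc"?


Searching for "b" in "babcbbabcc"
Scanning each position:
  Position 0: "b" => MATCH
  Position 1: "a" => no
  Position 2: "b" => MATCH
  Position 3: "c" => no
  Position 4: "b" => MATCH
  Position 5: "b" => MATCH
  Position 6: "a" => no
  Position 7: "b" => MATCH
  Position 8: "c" => no
  Position 9: "c" => no
Total occurrences: 5

5


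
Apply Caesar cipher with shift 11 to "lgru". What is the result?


Caesar cipher: shift "lgru" by 11
  'l' (pos 11) + 11 = pos 22 = 'w'
  'g' (pos 6) + 11 = pos 17 = 'r'
  'r' (pos 17) + 11 = pos 2 = 'c'
  'u' (pos 20) + 11 = pos 5 = 'f'
Result: wrcf

wrcf


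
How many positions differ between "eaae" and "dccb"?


Comparing "eaae" and "dccb" position by position:
  Position 0: 'e' vs 'd' => DIFFER
  Position 1: 'a' vs 'c' => DIFFER
  Position 2: 'a' vs 'c' => DIFFER
  Position 3: 'e' vs 'b' => DIFFER
Positions that differ: 4

4


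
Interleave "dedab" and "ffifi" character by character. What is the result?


Interleaving "dedab" and "ffifi":
  Position 0: 'd' from first, 'f' from second => "df"
  Position 1: 'e' from first, 'f' from second => "ef"
  Position 2: 'd' from first, 'i' from second => "di"
  Position 3: 'a' from first, 'f' from second => "af"
  Position 4: 'b' from first, 'i' from second => "bi"
Result: dfefdiafbi

dfefdiafbi


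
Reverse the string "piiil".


Input: piiil
Reading characters right to left:
  Position 4: 'l'
  Position 3: 'i'
  Position 2: 'i'
  Position 1: 'i'
  Position 0: 'p'
Reversed: liiip

liiip


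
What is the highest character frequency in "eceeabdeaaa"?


Input: eceeabdeaaa
Character counts:
  'a': 4
  'b': 1
  'c': 1
  'd': 1
  'e': 4
Maximum frequency: 4

4


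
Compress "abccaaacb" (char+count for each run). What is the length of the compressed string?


Input: abccaaacb
Runs:
  'a' x 1 => "a1"
  'b' x 1 => "b1"
  'c' x 2 => "c2"
  'a' x 3 => "a3"
  'c' x 1 => "c1"
  'b' x 1 => "b1"
Compressed: "a1b1c2a3c1b1"
Compressed length: 12

12


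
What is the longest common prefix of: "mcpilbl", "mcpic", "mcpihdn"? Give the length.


Words: mcpilbl, mcpic, mcpihdn
  Position 0: all 'm' => match
  Position 1: all 'c' => match
  Position 2: all 'p' => match
  Position 3: all 'i' => match
  Position 4: ('l', 'c', 'h') => mismatch, stop
LCP = "mcpi" (length 4)

4


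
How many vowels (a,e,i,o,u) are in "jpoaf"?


Input: jpoaf
Checking each character:
  'j' at position 0: consonant
  'p' at position 1: consonant
  'o' at position 2: vowel (running total: 1)
  'a' at position 3: vowel (running total: 2)
  'f' at position 4: consonant
Total vowels: 2

2


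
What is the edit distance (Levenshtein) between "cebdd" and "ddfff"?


Computing edit distance: "cebdd" -> "ddfff"
DP table:
           d    d    f    f    f
      0    1    2    3    4    5
  c   1    1    2    3    4    5
  e   2    2    2    3    4    5
  b   3    3    3    3    4    5
  d   4    3    3    4    4    5
  d   5    4    3    4    5    5
Edit distance = dp[5][5] = 5

5


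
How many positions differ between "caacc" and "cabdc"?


Comparing "caacc" and "cabdc" position by position:
  Position 0: 'c' vs 'c' => same
  Position 1: 'a' vs 'a' => same
  Position 2: 'a' vs 'b' => DIFFER
  Position 3: 'c' vs 'd' => DIFFER
  Position 4: 'c' vs 'c' => same
Positions that differ: 2

2


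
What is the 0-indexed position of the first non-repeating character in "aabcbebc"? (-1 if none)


Input: aabcbebc
Character frequencies:
  'a': 2
  'b': 3
  'c': 2
  'e': 1
Scanning left to right for freq == 1:
  Position 0 ('a'): freq=2, skip
  Position 1 ('a'): freq=2, skip
  Position 2 ('b'): freq=3, skip
  Position 3 ('c'): freq=2, skip
  Position 4 ('b'): freq=3, skip
  Position 5 ('e'): unique! => answer = 5

5


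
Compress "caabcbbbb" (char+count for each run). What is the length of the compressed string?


Input: caabcbbbb
Runs:
  'c' x 1 => "c1"
  'a' x 2 => "a2"
  'b' x 1 => "b1"
  'c' x 1 => "c1"
  'b' x 4 => "b4"
Compressed: "c1a2b1c1b4"
Compressed length: 10

10


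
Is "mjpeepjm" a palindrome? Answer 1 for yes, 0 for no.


Input: mjpeepjm
Reversed: mjpeepjm
  Compare pos 0 ('m') with pos 7 ('m'): match
  Compare pos 1 ('j') with pos 6 ('j'): match
  Compare pos 2 ('p') with pos 5 ('p'): match
  Compare pos 3 ('e') with pos 4 ('e'): match
Result: palindrome

1


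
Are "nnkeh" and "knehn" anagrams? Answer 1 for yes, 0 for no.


Strings: "nnkeh", "knehn"
Sorted first:  ehknn
Sorted second: ehknn
Sorted forms match => anagrams

1


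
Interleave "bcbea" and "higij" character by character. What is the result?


Interleaving "bcbea" and "higij":
  Position 0: 'b' from first, 'h' from second => "bh"
  Position 1: 'c' from first, 'i' from second => "ci"
  Position 2: 'b' from first, 'g' from second => "bg"
  Position 3: 'e' from first, 'i' from second => "ei"
  Position 4: 'a' from first, 'j' from second => "aj"
Result: bhcibgeiaj

bhcibgeiaj


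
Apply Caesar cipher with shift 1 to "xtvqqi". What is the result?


Caesar cipher: shift "xtvqqi" by 1
  'x' (pos 23) + 1 = pos 24 = 'y'
  't' (pos 19) + 1 = pos 20 = 'u'
  'v' (pos 21) + 1 = pos 22 = 'w'
  'q' (pos 16) + 1 = pos 17 = 'r'
  'q' (pos 16) + 1 = pos 17 = 'r'
  'i' (pos 8) + 1 = pos 9 = 'j'
Result: yuwrrj

yuwrrj


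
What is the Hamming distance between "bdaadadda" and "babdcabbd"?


Comparing "bdaadadda" and "babdcabbd" position by position:
  Position 0: 'b' vs 'b' => same
  Position 1: 'd' vs 'a' => differ
  Position 2: 'a' vs 'b' => differ
  Position 3: 'a' vs 'd' => differ
  Position 4: 'd' vs 'c' => differ
  Position 5: 'a' vs 'a' => same
  Position 6: 'd' vs 'b' => differ
  Position 7: 'd' vs 'b' => differ
  Position 8: 'a' vs 'd' => differ
Total differences (Hamming distance): 7

7


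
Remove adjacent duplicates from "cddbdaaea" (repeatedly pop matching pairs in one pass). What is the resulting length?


Input: cddbdaaea
Stack-based adjacent duplicate removal:
  Read 'c': push. Stack: c
  Read 'd': push. Stack: cd
  Read 'd': matches stack top 'd' => pop. Stack: c
  Read 'b': push. Stack: cb
  Read 'd': push. Stack: cbd
  Read 'a': push. Stack: cbda
  Read 'a': matches stack top 'a' => pop. Stack: cbd
  Read 'e': push. Stack: cbde
  Read 'a': push. Stack: cbdea
Final stack: "cbdea" (length 5)

5


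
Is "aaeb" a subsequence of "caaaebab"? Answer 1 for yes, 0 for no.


Check if "aaeb" is a subsequence of "caaaebab"
Greedy scan:
  Position 0 ('c'): no match needed
  Position 1 ('a'): matches sub[0] = 'a'
  Position 2 ('a'): matches sub[1] = 'a'
  Position 3 ('a'): no match needed
  Position 4 ('e'): matches sub[2] = 'e'
  Position 5 ('b'): matches sub[3] = 'b'
  Position 6 ('a'): no match needed
  Position 7 ('b'): no match needed
All 4 characters matched => is a subsequence

1


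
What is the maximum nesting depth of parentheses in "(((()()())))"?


Input: "(((()()())))"
Tracking depth:
  Position 0 '(': depth becomes 1
  Position 1 '(': depth becomes 2
  Position 2 '(': depth becomes 3
  Position 3 '(': depth becomes 4
  Position 4 ')': depth becomes 3
  Position 5 '(': depth becomes 4
  Position 6 ')': depth becomes 3
  Position 7 '(': depth becomes 4
  Position 8 ')': depth becomes 3
  Position 9 ')': depth becomes 2
  Position 10 ')': depth becomes 1
  Position 11 ')': depth becomes 0
Maximum depth reached: 4

4


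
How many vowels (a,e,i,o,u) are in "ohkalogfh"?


Input: ohkalogfh
Checking each character:
  'o' at position 0: vowel (running total: 1)
  'h' at position 1: consonant
  'k' at position 2: consonant
  'a' at position 3: vowel (running total: 2)
  'l' at position 4: consonant
  'o' at position 5: vowel (running total: 3)
  'g' at position 6: consonant
  'f' at position 7: consonant
  'h' at position 8: consonant
Total vowels: 3

3


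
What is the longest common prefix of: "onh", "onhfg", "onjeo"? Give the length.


Words: onh, onhfg, onjeo
  Position 0: all 'o' => match
  Position 1: all 'n' => match
  Position 2: ('h', 'h', 'j') => mismatch, stop
LCP = "on" (length 2)

2


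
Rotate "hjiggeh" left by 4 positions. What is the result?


Input: "hjiggeh", rotate left by 4
First 4 characters: "hjig"
Remaining characters: "geh"
Concatenate remaining + first: "geh" + "hjig" = "gehhjig"

gehhjig


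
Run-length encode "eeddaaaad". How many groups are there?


Input: eeddaaaad
Scanning for consecutive runs:
  Group 1: 'e' x 2 (positions 0-1)
  Group 2: 'd' x 2 (positions 2-3)
  Group 3: 'a' x 4 (positions 4-7)
  Group 4: 'd' x 1 (positions 8-8)
Total groups: 4

4


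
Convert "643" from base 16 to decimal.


Input: "643" in base 16
Positional expansion:
  Digit '6' (value 6) x 16^2 = 1536
  Digit '4' (value 4) x 16^1 = 64
  Digit '3' (value 3) x 16^0 = 3
Sum = 1603

1603


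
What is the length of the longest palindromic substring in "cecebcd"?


Input: "cecebcd"
Checking substrings for palindromes:
  [0:3] "cec" (len 3) => palindrome
  [1:4] "ece" (len 3) => palindrome
Longest palindromic substring: "cec" with length 3

3


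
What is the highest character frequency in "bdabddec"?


Input: bdabddec
Character counts:
  'a': 1
  'b': 2
  'c': 1
  'd': 3
  'e': 1
Maximum frequency: 3

3


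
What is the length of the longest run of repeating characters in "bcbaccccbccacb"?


Input: "bcbaccccbccacb"
Scanning for longest run:
  Position 1 ('c'): new char, reset run to 1
  Position 2 ('b'): new char, reset run to 1
  Position 3 ('a'): new char, reset run to 1
  Position 4 ('c'): new char, reset run to 1
  Position 5 ('c'): continues run of 'c', length=2
  Position 6 ('c'): continues run of 'c', length=3
  Position 7 ('c'): continues run of 'c', length=4
  Position 8 ('b'): new char, reset run to 1
  Position 9 ('c'): new char, reset run to 1
  Position 10 ('c'): continues run of 'c', length=2
  Position 11 ('a'): new char, reset run to 1
  Position 12 ('c'): new char, reset run to 1
  Position 13 ('b'): new char, reset run to 1
Longest run: 'c' with length 4

4


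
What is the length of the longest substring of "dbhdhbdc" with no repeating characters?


Input: "dbhdhbdc"
Sliding window (track last position of each char):
  Position 0 ('d'): window [0,0] length 1 -- new best
  Position 1 ('b'): window [0,1] length 2 -- new best
  Position 2 ('h'): window [0,2] length 3 -- new best
  Position 3 ('d'): repeat (last at 0), move window start to 1
  Position 3 ('d'): window [1,3] length 3
  Position 4 ('h'): repeat (last at 2), move window start to 3
  Position 4 ('h'): window [3,4] length 2
  Position 5 ('b'): window [3,5] length 3
  Position 6 ('d'): repeat (last at 3), move window start to 4
  Position 6 ('d'): window [4,6] length 3
  Position 7 ('c'): window [4,7] length 4 -- new best
Longest substring with no repeats: "hbdc" with length 4

4


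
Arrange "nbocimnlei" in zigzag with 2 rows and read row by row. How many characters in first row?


Zigzag "nbocimnlei" into 2 rows:
Placing characters:
  'n' => row 0
  'b' => row 1
  'o' => row 0
  'c' => row 1
  'i' => row 0
  'm' => row 1
  'n' => row 0
  'l' => row 1
  'e' => row 0
  'i' => row 1
Rows:
  Row 0: "noine"
  Row 1: "bcmli"
First row length: 5

5


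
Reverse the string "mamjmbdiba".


Input: mamjmbdiba
Reading characters right to left:
  Position 9: 'a'
  Position 8: 'b'
  Position 7: 'i'
  Position 6: 'd'
  Position 5: 'b'
  Position 4: 'm'
  Position 3: 'j'
  Position 2: 'm'
  Position 1: 'a'
  Position 0: 'm'
Reversed: abidbmjmam

abidbmjmam


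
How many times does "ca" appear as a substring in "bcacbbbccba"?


Searching for "ca" in "bcacbbbccba"
Scanning each position:
  Position 0: "bc" => no
  Position 1: "ca" => MATCH
  Position 2: "ac" => no
  Position 3: "cb" => no
  Position 4: "bb" => no
  Position 5: "bb" => no
  Position 6: "bc" => no
  Position 7: "cc" => no
  Position 8: "cb" => no
  Position 9: "ba" => no
Total occurrences: 1

1


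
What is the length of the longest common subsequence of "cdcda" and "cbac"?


LCS of "cdcda" and "cbac"
DP table:
           c    b    a    c
      0    0    0    0    0
  c   0    1    1    1    1
  d   0    1    1    1    1
  c   0    1    1    1    2
  d   0    1    1    1    2
  a   0    1    1    2    2
LCS length = dp[5][4] = 2

2


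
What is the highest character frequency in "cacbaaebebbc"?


Input: cacbaaebebbc
Character counts:
  'a': 3
  'b': 4
  'c': 3
  'e': 2
Maximum frequency: 4

4


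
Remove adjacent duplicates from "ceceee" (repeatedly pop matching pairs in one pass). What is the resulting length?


Input: ceceee
Stack-based adjacent duplicate removal:
  Read 'c': push. Stack: c
  Read 'e': push. Stack: ce
  Read 'c': push. Stack: cec
  Read 'e': push. Stack: cece
  Read 'e': matches stack top 'e' => pop. Stack: cec
  Read 'e': push. Stack: cece
Final stack: "cece" (length 4)

4


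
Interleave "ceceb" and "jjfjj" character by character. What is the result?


Interleaving "ceceb" and "jjfjj":
  Position 0: 'c' from first, 'j' from second => "cj"
  Position 1: 'e' from first, 'j' from second => "ej"
  Position 2: 'c' from first, 'f' from second => "cf"
  Position 3: 'e' from first, 'j' from second => "ej"
  Position 4: 'b' from first, 'j' from second => "bj"
Result: cjejcfejbj

cjejcfejbj


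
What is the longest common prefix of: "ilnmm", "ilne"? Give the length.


Words: ilnmm, ilne
  Position 0: all 'i' => match
  Position 1: all 'l' => match
  Position 2: all 'n' => match
  Position 3: ('m', 'e') => mismatch, stop
LCP = "iln" (length 3)

3


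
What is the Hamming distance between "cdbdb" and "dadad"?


Comparing "cdbdb" and "dadad" position by position:
  Position 0: 'c' vs 'd' => differ
  Position 1: 'd' vs 'a' => differ
  Position 2: 'b' vs 'd' => differ
  Position 3: 'd' vs 'a' => differ
  Position 4: 'b' vs 'd' => differ
Total differences (Hamming distance): 5

5


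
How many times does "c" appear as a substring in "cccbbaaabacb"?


Searching for "c" in "cccbbaaabacb"
Scanning each position:
  Position 0: "c" => MATCH
  Position 1: "c" => MATCH
  Position 2: "c" => MATCH
  Position 3: "b" => no
  Position 4: "b" => no
  Position 5: "a" => no
  Position 6: "a" => no
  Position 7: "a" => no
  Position 8: "b" => no
  Position 9: "a" => no
  Position 10: "c" => MATCH
  Position 11: "b" => no
Total occurrences: 4

4


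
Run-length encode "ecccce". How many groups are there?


Input: ecccce
Scanning for consecutive runs:
  Group 1: 'e' x 1 (positions 0-0)
  Group 2: 'c' x 4 (positions 1-4)
  Group 3: 'e' x 1 (positions 5-5)
Total groups: 3

3


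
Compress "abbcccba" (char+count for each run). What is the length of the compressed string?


Input: abbcccba
Runs:
  'a' x 1 => "a1"
  'b' x 2 => "b2"
  'c' x 3 => "c3"
  'b' x 1 => "b1"
  'a' x 1 => "a1"
Compressed: "a1b2c3b1a1"
Compressed length: 10

10


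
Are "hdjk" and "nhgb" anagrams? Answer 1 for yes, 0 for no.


Strings: "hdjk", "nhgb"
Sorted first:  dhjk
Sorted second: bghn
Differ at position 0: 'd' vs 'b' => not anagrams

0


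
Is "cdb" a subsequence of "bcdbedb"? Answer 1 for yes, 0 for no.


Check if "cdb" is a subsequence of "bcdbedb"
Greedy scan:
  Position 0 ('b'): no match needed
  Position 1 ('c'): matches sub[0] = 'c'
  Position 2 ('d'): matches sub[1] = 'd'
  Position 3 ('b'): matches sub[2] = 'b'
  Position 4 ('e'): no match needed
  Position 5 ('d'): no match needed
  Position 6 ('b'): no match needed
All 3 characters matched => is a subsequence

1


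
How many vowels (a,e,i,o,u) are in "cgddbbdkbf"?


Input: cgddbbdkbf
Checking each character:
  'c' at position 0: consonant
  'g' at position 1: consonant
  'd' at position 2: consonant
  'd' at position 3: consonant
  'b' at position 4: consonant
  'b' at position 5: consonant
  'd' at position 6: consonant
  'k' at position 7: consonant
  'b' at position 8: consonant
  'f' at position 9: consonant
Total vowels: 0

0


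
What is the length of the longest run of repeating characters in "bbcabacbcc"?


Input: "bbcabacbcc"
Scanning for longest run:
  Position 1 ('b'): continues run of 'b', length=2
  Position 2 ('c'): new char, reset run to 1
  Position 3 ('a'): new char, reset run to 1
  Position 4 ('b'): new char, reset run to 1
  Position 5 ('a'): new char, reset run to 1
  Position 6 ('c'): new char, reset run to 1
  Position 7 ('b'): new char, reset run to 1
  Position 8 ('c'): new char, reset run to 1
  Position 9 ('c'): continues run of 'c', length=2
Longest run: 'b' with length 2

2


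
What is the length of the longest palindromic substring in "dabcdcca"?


Input: "dabcdcca"
Checking substrings for palindromes:
  [3:6] "cdc" (len 3) => palindrome
  [5:7] "cc" (len 2) => palindrome
Longest palindromic substring: "cdc" with length 3

3


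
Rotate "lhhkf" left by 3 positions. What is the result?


Input: "lhhkf", rotate left by 3
First 3 characters: "lhh"
Remaining characters: "kf"
Concatenate remaining + first: "kf" + "lhh" = "kflhh"

kflhh


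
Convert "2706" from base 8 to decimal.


Input: "2706" in base 8
Positional expansion:
  Digit '2' (value 2) x 8^3 = 1024
  Digit '7' (value 7) x 8^2 = 448
  Digit '0' (value 0) x 8^1 = 0
  Digit '6' (value 6) x 8^0 = 6
Sum = 1478

1478


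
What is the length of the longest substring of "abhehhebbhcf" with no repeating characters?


Input: "abhehhebbhcf"
Sliding window (track last position of each char):
  Position 0 ('a'): window [0,0] length 1 -- new best
  Position 1 ('b'): window [0,1] length 2 -- new best
  Position 2 ('h'): window [0,2] length 3 -- new best
  Position 3 ('e'): window [0,3] length 4 -- new best
  Position 4 ('h'): repeat (last at 2), move window start to 3
  Position 4 ('h'): window [3,4] length 2
  Position 5 ('h'): repeat (last at 4), move window start to 5
  Position 5 ('h'): window [5,5] length 1
  Position 6 ('e'): window [5,6] length 2
  Position 7 ('b'): window [5,7] length 3
  Position 8 ('b'): repeat (last at 7), move window start to 8
  Position 8 ('b'): window [8,8] length 1
  Position 9 ('h'): window [8,9] length 2
  Position 10 ('c'): window [8,10] length 3
  Position 11 ('f'): window [8,11] length 4
Longest substring with no repeats: "abhe" with length 4

4


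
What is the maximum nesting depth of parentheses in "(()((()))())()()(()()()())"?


Input: "(()((()))())()()(()()()())"
Tracking depth:
  Position 0 '(': depth becomes 1
  Position 1 '(': depth becomes 2
  Position 2 ')': depth becomes 1
  Position 3 '(': depth becomes 2
  Position 4 '(': depth becomes 3
  Position 5 '(': depth becomes 4
  Position 6 ')': depth becomes 3
  Position 7 ')': depth becomes 2
  Position 8 ')': depth becomes 1
  Position 9 '(': depth becomes 2
  Position 10 ')': depth becomes 1
  Position 11 ')': depth becomes 0
  Position 12 '(': depth becomes 1
  Position 13 ')': depth becomes 0
  Position 14 '(': depth becomes 1
  Position 15 ')': depth becomes 0
  Position 16 '(': depth becomes 1
  Position 17 '(': depth becomes 2
  Position 18 ')': depth becomes 1
  Position 19 '(': depth becomes 2
  Position 20 ')': depth becomes 1
  Position 21 '(': depth becomes 2
  Position 22 ')': depth becomes 1
  Position 23 '(': depth becomes 2
  Position 24 ')': depth becomes 1
  Position 25 ')': depth becomes 0
Maximum depth reached: 4

4


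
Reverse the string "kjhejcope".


Input: kjhejcope
Reading characters right to left:
  Position 8: 'e'
  Position 7: 'p'
  Position 6: 'o'
  Position 5: 'c'
  Position 4: 'j'
  Position 3: 'e'
  Position 2: 'h'
  Position 1: 'j'
  Position 0: 'k'
Reversed: epocjehjk

epocjehjk


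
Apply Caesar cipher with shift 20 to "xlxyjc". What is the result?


Caesar cipher: shift "xlxyjc" by 20
  'x' (pos 23) + 20 = pos 17 = 'r'
  'l' (pos 11) + 20 = pos 5 = 'f'
  'x' (pos 23) + 20 = pos 17 = 'r'
  'y' (pos 24) + 20 = pos 18 = 's'
  'j' (pos 9) + 20 = pos 3 = 'd'
  'c' (pos 2) + 20 = pos 22 = 'w'
Result: rfrsdw

rfrsdw


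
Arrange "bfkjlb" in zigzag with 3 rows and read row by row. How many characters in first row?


Zigzag "bfkjlb" into 3 rows:
Placing characters:
  'b' => row 0
  'f' => row 1
  'k' => row 2
  'j' => row 1
  'l' => row 0
  'b' => row 1
Rows:
  Row 0: "bl"
  Row 1: "fjb"
  Row 2: "k"
First row length: 2

2


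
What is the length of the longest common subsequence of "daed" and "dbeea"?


LCS of "daed" and "dbeea"
DP table:
           d    b    e    e    a
      0    0    0    0    0    0
  d   0    1    1    1    1    1
  a   0    1    1    1    1    2
  e   0    1    1    2    2    2
  d   0    1    1    2    2    2
LCS length = dp[4][5] = 2

2


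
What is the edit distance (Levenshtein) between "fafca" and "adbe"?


Computing edit distance: "fafca" -> "adbe"
DP table:
           a    d    b    e
      0    1    2    3    4
  f   1    1    2    3    4
  a   2    1    2    3    4
  f   3    2    2    3    4
  c   4    3    3    3    4
  a   5    4    4    4    4
Edit distance = dp[5][4] = 4

4


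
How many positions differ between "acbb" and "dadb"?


Comparing "acbb" and "dadb" position by position:
  Position 0: 'a' vs 'd' => DIFFER
  Position 1: 'c' vs 'a' => DIFFER
  Position 2: 'b' vs 'd' => DIFFER
  Position 3: 'b' vs 'b' => same
Positions that differ: 3

3


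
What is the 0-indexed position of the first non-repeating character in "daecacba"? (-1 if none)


Input: daecacba
Character frequencies:
  'a': 3
  'b': 1
  'c': 2
  'd': 1
  'e': 1
Scanning left to right for freq == 1:
  Position 0 ('d'): unique! => answer = 0

0


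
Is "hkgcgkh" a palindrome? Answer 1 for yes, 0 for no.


Input: hkgcgkh
Reversed: hkgcgkh
  Compare pos 0 ('h') with pos 6 ('h'): match
  Compare pos 1 ('k') with pos 5 ('k'): match
  Compare pos 2 ('g') with pos 4 ('g'): match
Result: palindrome

1


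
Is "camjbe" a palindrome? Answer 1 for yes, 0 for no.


Input: camjbe
Reversed: ebjmac
  Compare pos 0 ('c') with pos 5 ('e'): MISMATCH
  Compare pos 1 ('a') with pos 4 ('b'): MISMATCH
  Compare pos 2 ('m') with pos 3 ('j'): MISMATCH
Result: not a palindrome

0


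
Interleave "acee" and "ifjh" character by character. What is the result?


Interleaving "acee" and "ifjh":
  Position 0: 'a' from first, 'i' from second => "ai"
  Position 1: 'c' from first, 'f' from second => "cf"
  Position 2: 'e' from first, 'j' from second => "ej"
  Position 3: 'e' from first, 'h' from second => "eh"
Result: aicfejeh

aicfejeh


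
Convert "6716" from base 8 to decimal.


Input: "6716" in base 8
Positional expansion:
  Digit '6' (value 6) x 8^3 = 3072
  Digit '7' (value 7) x 8^2 = 448
  Digit '1' (value 1) x 8^1 = 8
  Digit '6' (value 6) x 8^0 = 6
Sum = 3534

3534


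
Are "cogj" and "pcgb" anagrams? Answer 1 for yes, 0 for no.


Strings: "cogj", "pcgb"
Sorted first:  cgjo
Sorted second: bcgp
Differ at position 0: 'c' vs 'b' => not anagrams

0


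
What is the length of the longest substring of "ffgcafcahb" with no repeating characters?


Input: "ffgcafcahb"
Sliding window (track last position of each char):
  Position 0 ('f'): window [0,0] length 1 -- new best
  Position 1 ('f'): repeat (last at 0), move window start to 1
  Position 1 ('f'): window [1,1] length 1
  Position 2 ('g'): window [1,2] length 2 -- new best
  Position 3 ('c'): window [1,3] length 3 -- new best
  Position 4 ('a'): window [1,4] length 4 -- new best
  Position 5 ('f'): repeat (last at 1), move window start to 2
  Position 5 ('f'): window [2,5] length 4
  Position 6 ('c'): repeat (last at 3), move window start to 4
  Position 6 ('c'): window [4,6] length 3
  Position 7 ('a'): repeat (last at 4), move window start to 5
  Position 7 ('a'): window [5,7] length 3
  Position 8 ('h'): window [5,8] length 4
  Position 9 ('b'): window [5,9] length 5 -- new best
Longest substring with no repeats: "fcahb" with length 5

5


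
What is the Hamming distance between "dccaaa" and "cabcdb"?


Comparing "dccaaa" and "cabcdb" position by position:
  Position 0: 'd' vs 'c' => differ
  Position 1: 'c' vs 'a' => differ
  Position 2: 'c' vs 'b' => differ
  Position 3: 'a' vs 'c' => differ
  Position 4: 'a' vs 'd' => differ
  Position 5: 'a' vs 'b' => differ
Total differences (Hamming distance): 6

6


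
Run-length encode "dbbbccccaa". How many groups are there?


Input: dbbbccccaa
Scanning for consecutive runs:
  Group 1: 'd' x 1 (positions 0-0)
  Group 2: 'b' x 3 (positions 1-3)
  Group 3: 'c' x 4 (positions 4-7)
  Group 4: 'a' x 2 (positions 8-9)
Total groups: 4

4


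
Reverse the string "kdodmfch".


Input: kdodmfch
Reading characters right to left:
  Position 7: 'h'
  Position 6: 'c'
  Position 5: 'f'
  Position 4: 'm'
  Position 3: 'd'
  Position 2: 'o'
  Position 1: 'd'
  Position 0: 'k'
Reversed: hcfmdodk

hcfmdodk


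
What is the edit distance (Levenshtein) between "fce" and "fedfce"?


Computing edit distance: "fce" -> "fedfce"
DP table:
           f    e    d    f    c    e
      0    1    2    3    4    5    6
  f   1    0    1    2    3    4    5
  c   2    1    1    2    3    3    4
  e   3    2    1    2    3    4    3
Edit distance = dp[3][6] = 3

3
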